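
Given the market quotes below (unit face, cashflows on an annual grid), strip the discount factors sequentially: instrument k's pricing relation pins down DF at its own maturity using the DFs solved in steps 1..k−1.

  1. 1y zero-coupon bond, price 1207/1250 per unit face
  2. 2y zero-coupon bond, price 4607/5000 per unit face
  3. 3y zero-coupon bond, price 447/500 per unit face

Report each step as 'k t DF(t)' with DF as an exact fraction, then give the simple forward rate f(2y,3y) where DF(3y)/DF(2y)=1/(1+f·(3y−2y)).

1 1 1207/1250
2 2 4607/5000
3 3 447/500
f(2y,3y) = ((4607/5000)/(447/500) − 1)/(1) = 137/4470 ≈ 3.0649%

step 1 [1y] zero: DF = P = 1207/1250 ≈ 0.965600
step 2 [2y] zero: DF = P = 4607/5000 ≈ 0.921400
step 3 [3y] zero: DF = P = 447/500 ≈ 0.894000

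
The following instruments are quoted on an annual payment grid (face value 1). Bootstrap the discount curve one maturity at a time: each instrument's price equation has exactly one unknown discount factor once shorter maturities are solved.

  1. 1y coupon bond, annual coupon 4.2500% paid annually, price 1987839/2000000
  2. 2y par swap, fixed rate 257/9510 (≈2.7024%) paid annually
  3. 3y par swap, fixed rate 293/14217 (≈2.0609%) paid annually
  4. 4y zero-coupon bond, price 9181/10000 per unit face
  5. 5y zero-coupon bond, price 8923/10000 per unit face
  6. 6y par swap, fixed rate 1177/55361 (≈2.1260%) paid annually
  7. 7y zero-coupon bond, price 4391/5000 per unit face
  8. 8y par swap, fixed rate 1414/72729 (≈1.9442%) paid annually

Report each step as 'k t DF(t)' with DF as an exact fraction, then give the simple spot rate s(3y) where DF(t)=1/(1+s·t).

step 1 [1y] bond c/1=17/400: DF=(1987839/2000000 − 17/400·(0))/(1+17/400) = 4767/5000 ≈ 0.953400
step 2 [2y] swap r/1=257/9510: DF=(1 − 257/9510·(0.953400))/(1+257/9510) = 4743/5000 ≈ 0.948600
step 3 [3y] swap r/1=293/14217: DF=(1 − 293/14217·(0.953400+0.948600))/(1+293/14217) = 4707/5000 ≈ 0.941400
step 4 [4y] zero: DF = P = 9181/10000 ≈ 0.918100
step 5 [5y] zero: DF = P = 8923/10000 ≈ 0.892300
step 6 [6y] swap r/1=1177/55361: DF=(1 − 1177/55361·(0.953400+0.948600+0.941400+0.918100+0.892300))/(1+1177/55361) = 8823/10000 ≈ 0.882300
step 7 [7y] zero: DF = P = 4391/5000 ≈ 0.878200
step 8 [8y] swap r/1=1414/72729: DF=(1 − 1414/72729·(0.953400+0.948600+0.941400+0.918100+0.892300+0.882300+0.878200))/(1+1414/72729) = 4293/5000 ≈ 0.858600

1 1 4767/5000
2 2 4743/5000
3 3 4707/5000
4 4 9181/10000
5 5 8923/10000
6 6 8823/10000
7 7 4391/5000
8 8 4293/5000
s(3y) = (1/(4707/5000) − 1)/(3) = 293/14121 ≈ 2.0749%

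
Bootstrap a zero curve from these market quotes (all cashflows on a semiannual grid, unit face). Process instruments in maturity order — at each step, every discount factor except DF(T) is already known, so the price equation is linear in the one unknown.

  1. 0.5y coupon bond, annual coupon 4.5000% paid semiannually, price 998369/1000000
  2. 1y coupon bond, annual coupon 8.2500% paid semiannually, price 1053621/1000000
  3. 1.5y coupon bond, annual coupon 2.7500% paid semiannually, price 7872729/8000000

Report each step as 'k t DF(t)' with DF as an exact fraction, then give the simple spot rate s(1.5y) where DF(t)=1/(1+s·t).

1 1/2 2441/2500
2 1 2433/2500
3 3/2 9443/10000
s(1.5y) = (1/(9443/10000) − 1)/(3/2) = 1114/28329 ≈ 3.9324%

step 1 [0.5y] bond c/2=9/400: DF=(998369/1000000 − 9/400·(0))/(1+9/400) = 2441/2500 ≈ 0.976400
step 2 [1y] bond c/2=33/800: DF=(1053621/1000000 − 33/800·(0.976400))/(1+33/800) = 2433/2500 ≈ 0.973200
step 3 [1.5y] bond c/2=11/800: DF=(7872729/8000000 − 11/800·(0.976400+0.973200))/(1+11/800) = 9443/10000 ≈ 0.944300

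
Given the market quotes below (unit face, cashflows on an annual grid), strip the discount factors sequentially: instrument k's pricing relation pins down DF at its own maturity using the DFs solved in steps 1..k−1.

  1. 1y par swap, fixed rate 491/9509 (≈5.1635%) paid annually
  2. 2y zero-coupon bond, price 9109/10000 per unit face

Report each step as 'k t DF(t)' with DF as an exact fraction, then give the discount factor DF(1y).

1 1 9509/10000
2 2 9109/10000
DF(1y) = 9509/10000 ≈ 0.950900

step 1 [1y] swap r/1=491/9509: DF=(1 − 491/9509·(0))/(1+491/9509) = 9509/10000 ≈ 0.950900
step 2 [2y] zero: DF = P = 9109/10000 ≈ 0.910900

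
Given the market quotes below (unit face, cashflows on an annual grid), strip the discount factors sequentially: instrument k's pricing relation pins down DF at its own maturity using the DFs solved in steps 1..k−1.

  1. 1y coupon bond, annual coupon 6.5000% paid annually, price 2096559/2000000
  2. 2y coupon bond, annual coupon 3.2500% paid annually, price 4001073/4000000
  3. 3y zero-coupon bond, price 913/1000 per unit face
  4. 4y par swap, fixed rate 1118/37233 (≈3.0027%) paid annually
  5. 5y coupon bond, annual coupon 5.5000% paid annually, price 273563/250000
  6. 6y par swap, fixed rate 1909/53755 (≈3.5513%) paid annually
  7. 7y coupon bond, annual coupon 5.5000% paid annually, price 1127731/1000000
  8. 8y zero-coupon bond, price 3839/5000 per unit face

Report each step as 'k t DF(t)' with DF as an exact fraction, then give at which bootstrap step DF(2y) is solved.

step 1 [1y] bond c/1=13/200: DF=(2096559/2000000 − 13/200·(0))/(1+13/200) = 9843/10000 ≈ 0.984300
step 2 [2y] bond c/1=13/400: DF=(4001073/4000000 − 13/400·(0.984300))/(1+13/400) = 4689/5000 ≈ 0.937800
step 3 [3y] zero: DF = P = 913/1000 ≈ 0.913000
step 4 [4y] swap r/1=1118/37233: DF=(1 − 1118/37233·(0.984300+0.937800+0.913000))/(1+1118/37233) = 4441/5000 ≈ 0.888200
step 5 [5y] bond c/1=11/200: DF=(273563/250000 − 11/200·(0.984300+0.937800+0.913000+0.888200))/(1+11/200) = 8431/10000 ≈ 0.843100
step 6 [6y] swap r/1=1909/53755: DF=(1 − 1909/53755·(0.984300+0.937800+0.913000+0.888200+0.843100))/(1+1909/53755) = 8091/10000 ≈ 0.809100
step 7 [7y] bond c/1=11/200: DF=(1127731/1000000 − 11/200·(0.984300+0.937800+0.913000+0.888200+0.843100+0.809100))/(1+11/200) = 7887/10000 ≈ 0.788700
step 8 [8y] zero: DF = P = 3839/5000 ≈ 0.767800

1 1 9843/10000
2 2 4689/5000
3 3 913/1000
4 4 4441/5000
5 5 8431/10000
6 6 8091/10000
7 7 7887/10000
8 8 3839/5000
DF(2y) is solved at step 2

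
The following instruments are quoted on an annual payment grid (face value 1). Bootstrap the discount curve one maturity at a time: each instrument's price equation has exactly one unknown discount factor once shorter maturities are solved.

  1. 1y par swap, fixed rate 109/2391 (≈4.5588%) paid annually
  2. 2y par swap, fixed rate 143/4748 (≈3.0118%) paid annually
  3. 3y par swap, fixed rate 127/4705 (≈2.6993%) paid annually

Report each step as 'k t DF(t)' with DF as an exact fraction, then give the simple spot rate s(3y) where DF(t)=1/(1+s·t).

step 1 [1y] swap r/1=109/2391: DF=(1 − 109/2391·(0))/(1+109/2391) = 2391/2500 ≈ 0.956400
step 2 [2y] swap r/1=143/4748: DF=(1 − 143/4748·(0.956400))/(1+143/4748) = 2357/2500 ≈ 0.942800
step 3 [3y] swap r/1=127/4705: DF=(1 − 127/4705·(0.956400+0.942800))/(1+127/4705) = 4619/5000 ≈ 0.923800

1 1 2391/2500
2 2 2357/2500
3 3 4619/5000
s(3y) = (1/(4619/5000) − 1)/(3) = 127/4619 ≈ 2.7495%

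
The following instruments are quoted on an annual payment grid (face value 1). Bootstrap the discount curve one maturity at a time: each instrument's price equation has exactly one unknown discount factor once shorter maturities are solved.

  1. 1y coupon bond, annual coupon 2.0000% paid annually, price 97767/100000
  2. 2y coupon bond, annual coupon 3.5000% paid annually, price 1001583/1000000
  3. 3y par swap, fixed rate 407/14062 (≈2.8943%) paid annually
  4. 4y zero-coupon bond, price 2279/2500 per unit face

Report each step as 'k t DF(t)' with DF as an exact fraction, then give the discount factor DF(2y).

step 1 [1y] bond c/1=1/50: DF=(97767/100000 − 1/50·(0))/(1+1/50) = 1917/2000 ≈ 0.958500
step 2 [2y] bond c/1=7/200: DF=(1001583/1000000 − 7/200·(0.958500))/(1+7/200) = 9353/10000 ≈ 0.935300
step 3 [3y] swap r/1=407/14062: DF=(1 − 407/14062·(0.958500+0.935300))/(1+407/14062) = 4593/5000 ≈ 0.918600
step 4 [4y] zero: DF = P = 2279/2500 ≈ 0.911600

1 1 1917/2000
2 2 9353/10000
3 3 4593/5000
4 4 2279/2500
DF(2y) = 9353/10000 ≈ 0.935300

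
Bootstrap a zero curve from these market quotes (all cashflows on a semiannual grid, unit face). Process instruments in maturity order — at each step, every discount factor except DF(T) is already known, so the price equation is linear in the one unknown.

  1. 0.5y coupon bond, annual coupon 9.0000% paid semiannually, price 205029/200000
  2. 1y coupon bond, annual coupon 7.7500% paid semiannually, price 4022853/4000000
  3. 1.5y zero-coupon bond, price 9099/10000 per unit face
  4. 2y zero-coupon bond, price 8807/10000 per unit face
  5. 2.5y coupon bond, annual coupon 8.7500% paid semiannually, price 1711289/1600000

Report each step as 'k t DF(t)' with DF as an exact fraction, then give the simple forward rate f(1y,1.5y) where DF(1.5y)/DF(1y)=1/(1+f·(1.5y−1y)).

step 1 [0.5y] bond c/2=9/200: DF=(205029/200000 − 9/200·(0))/(1+9/200) = 981/1000 ≈ 0.981000
step 2 [1y] bond c/2=31/800: DF=(4022853/4000000 − 31/800·(0.981000))/(1+31/800) = 2329/2500 ≈ 0.931600
step 3 [1.5y] zero: DF = P = 9099/10000 ≈ 0.909900
step 4 [2y] zero: DF = P = 8807/10000 ≈ 0.880700
step 5 [2.5y] bond c/2=7/160: DF=(1711289/1600000 − 7/160·(0.981000+0.931600+0.909900+0.880700))/(1+7/160) = 1739/2000 ≈ 0.869500

1 1/2 981/1000
2 1 2329/2500
3 3/2 9099/10000
4 2 8807/10000
5 5/2 1739/2000
f(1y,1.5y) = ((2329/2500)/(9099/10000) − 1)/(1/2) = 434/9099 ≈ 4.7698%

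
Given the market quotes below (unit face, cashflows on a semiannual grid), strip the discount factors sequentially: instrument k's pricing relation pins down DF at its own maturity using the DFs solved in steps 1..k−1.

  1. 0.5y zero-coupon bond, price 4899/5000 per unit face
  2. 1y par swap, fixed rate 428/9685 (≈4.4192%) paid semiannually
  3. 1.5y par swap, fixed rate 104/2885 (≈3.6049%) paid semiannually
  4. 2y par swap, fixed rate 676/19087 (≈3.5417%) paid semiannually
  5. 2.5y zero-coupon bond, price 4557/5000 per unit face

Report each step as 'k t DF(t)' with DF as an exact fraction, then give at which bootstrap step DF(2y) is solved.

1 1/2 4899/5000
2 1 2393/2500
3 3/2 237/250
4 2 2331/2500
5 5/2 4557/5000
DF(2y) is solved at step 4

step 1 [0.5y] zero: DF = P = 4899/5000 ≈ 0.979800
step 2 [1y] swap r/2=214/9685: DF=(1 − 214/9685·(0.979800))/(1+214/9685) = 2393/2500 ≈ 0.957200
step 3 [1.5y] swap r/2=52/2885: DF=(1 − 52/2885·(0.979800+0.957200))/(1+52/2885) = 237/250 ≈ 0.948000
step 4 [2y] swap r/2=338/19087: DF=(1 − 338/19087·(0.979800+0.957200+0.948000))/(1+338/19087) = 2331/2500 ≈ 0.932400
step 5 [2.5y] zero: DF = P = 4557/5000 ≈ 0.911400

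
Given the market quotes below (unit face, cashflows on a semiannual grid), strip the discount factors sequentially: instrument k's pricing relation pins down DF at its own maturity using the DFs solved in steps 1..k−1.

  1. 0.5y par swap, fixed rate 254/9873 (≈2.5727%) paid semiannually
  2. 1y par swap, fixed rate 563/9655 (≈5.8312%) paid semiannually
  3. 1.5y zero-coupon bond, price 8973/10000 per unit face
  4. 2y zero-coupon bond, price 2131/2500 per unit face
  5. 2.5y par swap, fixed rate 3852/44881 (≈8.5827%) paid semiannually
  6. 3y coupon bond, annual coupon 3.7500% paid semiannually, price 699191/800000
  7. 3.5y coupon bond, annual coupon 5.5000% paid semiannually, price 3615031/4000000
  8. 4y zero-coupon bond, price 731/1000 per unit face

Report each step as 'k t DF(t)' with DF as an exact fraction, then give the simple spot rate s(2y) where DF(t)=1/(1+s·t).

step 1 [0.5y] swap r/2=127/9873: DF=(1 − 127/9873·(0))/(1+127/9873) = 9873/10000 ≈ 0.987300
step 2 [1y] swap r/2=563/19310: DF=(1 − 563/19310·(0.987300))/(1+563/19310) = 9437/10000 ≈ 0.943700
step 3 [1.5y] zero: DF = P = 8973/10000 ≈ 0.897300
step 4 [2y] zero: DF = P = 2131/2500 ≈ 0.852400
step 5 [2.5y] swap r/2=1926/44881: DF=(1 − 1926/44881·(0.987300+0.943700+0.897300+0.852400))/(1+1926/44881) = 4037/5000 ≈ 0.807400
step 6 [3y] bond c/2=3/160: DF=(699191/800000 − 3/160·(0.987300+0.943700+0.897300+0.852400+0.807400))/(1+3/160) = 7753/10000 ≈ 0.775300
step 7 [3.5y] bond c/2=11/400: DF=(3615031/4000000 − 11/400·(0.987300+0.943700+0.897300+0.852400+0.807400+0.775300))/(1+11/400) = 7387/10000 ≈ 0.738700
step 8 [4y] zero: DF = P = 731/1000 ≈ 0.731000

1 1/2 9873/10000
2 1 9437/10000
3 3/2 8973/10000
4 2 2131/2500
5 5/2 4037/5000
6 3 7753/10000
7 7/2 7387/10000
8 4 731/1000
s(2y) = (1/(2131/2500) − 1)/(2) = 369/4262 ≈ 8.6579%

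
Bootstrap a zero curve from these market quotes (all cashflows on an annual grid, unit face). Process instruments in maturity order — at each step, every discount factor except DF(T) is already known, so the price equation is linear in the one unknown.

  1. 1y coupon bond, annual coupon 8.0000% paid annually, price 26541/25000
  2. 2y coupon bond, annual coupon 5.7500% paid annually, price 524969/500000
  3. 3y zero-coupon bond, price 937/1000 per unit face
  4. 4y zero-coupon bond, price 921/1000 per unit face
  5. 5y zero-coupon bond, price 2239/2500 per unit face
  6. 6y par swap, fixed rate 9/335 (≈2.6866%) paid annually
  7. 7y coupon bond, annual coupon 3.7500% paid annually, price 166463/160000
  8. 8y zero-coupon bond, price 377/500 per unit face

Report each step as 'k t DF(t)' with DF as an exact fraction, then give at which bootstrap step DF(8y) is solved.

1 1 983/1000
2 2 4697/5000
3 3 937/1000
4 4 921/1000
5 5 2239/2500
6 6 1703/2000
7 7 803/1000
8 8 377/500
DF(8y) is solved at step 8

step 1 [1y] bond c/1=2/25: DF=(26541/25000 − 2/25·(0))/(1+2/25) = 983/1000 ≈ 0.983000
step 2 [2y] bond c/1=23/400: DF=(524969/500000 − 23/400·(0.983000))/(1+23/400) = 4697/5000 ≈ 0.939400
step 3 [3y] zero: DF = P = 937/1000 ≈ 0.937000
step 4 [4y] zero: DF = P = 921/1000 ≈ 0.921000
step 5 [5y] zero: DF = P = 2239/2500 ≈ 0.895600
step 6 [6y] swap r/1=9/335: DF=(1 − 9/335·(0.983000+0.939400+0.937000+0.921000+0.895600))/(1+9/335) = 1703/2000 ≈ 0.851500
step 7 [7y] bond c/1=3/80: DF=(166463/160000 − 3/80·(0.983000+0.939400+0.937000+0.921000+0.895600+0.851500))/(1+3/80) = 803/1000 ≈ 0.803000
step 8 [8y] zero: DF = P = 377/500 ≈ 0.754000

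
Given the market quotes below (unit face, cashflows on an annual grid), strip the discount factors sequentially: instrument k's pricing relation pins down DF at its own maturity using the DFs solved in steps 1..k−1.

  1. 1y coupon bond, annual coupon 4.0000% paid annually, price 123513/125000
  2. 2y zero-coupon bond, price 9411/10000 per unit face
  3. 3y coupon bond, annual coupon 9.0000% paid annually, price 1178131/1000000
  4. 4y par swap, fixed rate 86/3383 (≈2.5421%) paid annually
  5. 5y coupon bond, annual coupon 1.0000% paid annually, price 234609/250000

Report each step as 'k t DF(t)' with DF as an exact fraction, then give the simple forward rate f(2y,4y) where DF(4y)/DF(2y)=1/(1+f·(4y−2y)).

step 1 [1y] bond c/1=1/25: DF=(123513/125000 − 1/25·(0))/(1+1/25) = 9501/10000 ≈ 0.950100
step 2 [2y] zero: DF = P = 9411/10000 ≈ 0.941100
step 3 [3y] bond c/1=9/100: DF=(1178131/1000000 − 9/100·(0.950100+0.941100))/(1+9/100) = 9247/10000 ≈ 0.924700
step 4 [4y] swap r/1=86/3383: DF=(1 − 86/3383·(0.950100+0.941100+0.924700))/(1+86/3383) = 4527/5000 ≈ 0.905400
step 5 [5y] bond c/1=1/100: DF=(234609/250000 − 1/100·(0.950100+0.941100+0.924700+0.905400))/(1+1/100) = 8923/10000 ≈ 0.892300

1 1 9501/10000
2 2 9411/10000
3 3 9247/10000
4 4 4527/5000
5 5 8923/10000
f(2y,4y) = ((9411/10000)/(4527/5000) − 1)/(2) = 119/6036 ≈ 1.9715%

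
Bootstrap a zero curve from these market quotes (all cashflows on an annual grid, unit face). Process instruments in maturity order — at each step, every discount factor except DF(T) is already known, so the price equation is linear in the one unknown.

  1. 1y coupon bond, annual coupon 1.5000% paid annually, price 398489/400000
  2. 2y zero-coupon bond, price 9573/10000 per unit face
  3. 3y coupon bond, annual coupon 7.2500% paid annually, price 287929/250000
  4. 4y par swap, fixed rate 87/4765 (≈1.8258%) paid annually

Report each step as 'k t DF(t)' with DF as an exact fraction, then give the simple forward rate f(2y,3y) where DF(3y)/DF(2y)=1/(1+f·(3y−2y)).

step 1 [1y] bond c/1=3/200: DF=(398489/400000 − 3/200·(0))/(1+3/200) = 1963/2000 ≈ 0.981500
step 2 [2y] zero: DF = P = 9573/10000 ≈ 0.957300
step 3 [3y] bond c/1=29/400: DF=(287929/250000 − 29/400·(0.981500+0.957300))/(1+29/400) = 2357/2500 ≈ 0.942800
step 4 [4y] swap r/1=87/4765: DF=(1 − 87/4765·(0.981500+0.957300+0.942800))/(1+87/4765) = 1163/1250 ≈ 0.930400

1 1 1963/2000
2 2 9573/10000
3 3 2357/2500
4 4 1163/1250
f(2y,3y) = ((9573/10000)/(2357/2500) − 1)/(1) = 145/9428 ≈ 1.5380%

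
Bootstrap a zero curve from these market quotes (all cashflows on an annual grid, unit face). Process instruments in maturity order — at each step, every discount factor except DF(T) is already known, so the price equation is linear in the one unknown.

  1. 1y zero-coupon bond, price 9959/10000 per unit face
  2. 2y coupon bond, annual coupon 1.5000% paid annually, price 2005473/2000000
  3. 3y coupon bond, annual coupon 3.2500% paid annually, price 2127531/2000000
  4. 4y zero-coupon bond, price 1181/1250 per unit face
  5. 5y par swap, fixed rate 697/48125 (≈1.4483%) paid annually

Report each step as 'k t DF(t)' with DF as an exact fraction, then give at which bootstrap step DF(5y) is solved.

1 1 9959/10000
2 2 2433/2500
3 3 9683/10000
4 4 1181/1250
5 5 9303/10000
DF(5y) is solved at step 5

step 1 [1y] zero: DF = P = 9959/10000 ≈ 0.995900
step 2 [2y] bond c/1=3/200: DF=(2005473/2000000 − 3/200·(0.995900))/(1+3/200) = 2433/2500 ≈ 0.973200
step 3 [3y] bond c/1=13/400: DF=(2127531/2000000 − 13/400·(0.995900+0.973200))/(1+13/400) = 9683/10000 ≈ 0.968300
step 4 [4y] zero: DF = P = 1181/1250 ≈ 0.944800
step 5 [5y] swap r/1=697/48125: DF=(1 − 697/48125·(0.995900+0.973200+0.968300+0.944800))/(1+697/48125) = 9303/10000 ≈ 0.930300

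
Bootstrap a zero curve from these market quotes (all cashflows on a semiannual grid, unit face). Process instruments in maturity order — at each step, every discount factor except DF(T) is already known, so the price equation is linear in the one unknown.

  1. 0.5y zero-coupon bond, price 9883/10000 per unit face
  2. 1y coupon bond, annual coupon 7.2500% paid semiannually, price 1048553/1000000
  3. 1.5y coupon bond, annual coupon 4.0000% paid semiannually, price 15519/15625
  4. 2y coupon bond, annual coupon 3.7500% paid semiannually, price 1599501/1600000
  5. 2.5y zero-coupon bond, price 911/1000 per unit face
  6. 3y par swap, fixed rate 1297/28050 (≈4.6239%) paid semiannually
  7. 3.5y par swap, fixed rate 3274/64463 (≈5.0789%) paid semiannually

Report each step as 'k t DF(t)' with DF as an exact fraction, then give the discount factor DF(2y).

1 1/2 9883/10000
2 1 9773/10000
3 3/2 1169/1250
4 2 9279/10000
5 5/2 911/1000
6 3 8703/10000
7 7/2 8363/10000
DF(2y) = 9279/10000 ≈ 0.927900

step 1 [0.5y] zero: DF = P = 9883/10000 ≈ 0.988300
step 2 [1y] bond c/2=29/800: DF=(1048553/1000000 − 29/800·(0.988300))/(1+29/800) = 9773/10000 ≈ 0.977300
step 3 [1.5y] bond c/2=1/50: DF=(15519/15625 − 1/50·(0.988300+0.977300))/(1+1/50) = 1169/1250 ≈ 0.935200
step 4 [2y] bond c/2=3/160: DF=(1599501/1600000 − 3/160·(0.988300+0.977300+0.935200))/(1+3/160) = 9279/10000 ≈ 0.927900
step 5 [2.5y] zero: DF = P = 911/1000 ≈ 0.911000
step 6 [3y] swap r/2=1297/56100: DF=(1 − 1297/56100·(0.988300+0.977300+0.935200+0.927900+0.911000))/(1+1297/56100) = 8703/10000 ≈ 0.870300
step 7 [3.5y] swap r/2=1637/64463: DF=(1 − 1637/64463·(0.988300+0.977300+0.935200+0.927900+0.911000+0.870300))/(1+1637/64463) = 8363/10000 ≈ 0.836300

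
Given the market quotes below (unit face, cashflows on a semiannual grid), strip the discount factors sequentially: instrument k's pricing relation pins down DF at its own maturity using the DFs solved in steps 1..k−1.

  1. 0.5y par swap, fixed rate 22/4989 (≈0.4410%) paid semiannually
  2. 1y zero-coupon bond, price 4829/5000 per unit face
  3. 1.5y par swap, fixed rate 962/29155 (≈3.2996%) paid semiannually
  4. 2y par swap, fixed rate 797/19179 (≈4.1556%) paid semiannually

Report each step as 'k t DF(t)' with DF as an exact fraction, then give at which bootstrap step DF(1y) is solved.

step 1 [0.5y] swap r/2=11/4989: DF=(1 − 11/4989·(0))/(1+11/4989) = 4989/5000 ≈ 0.997800
step 2 [1y] zero: DF = P = 4829/5000 ≈ 0.965800
step 3 [1.5y] swap r/2=481/29155: DF=(1 − 481/29155·(0.997800+0.965800))/(1+481/29155) = 9519/10000 ≈ 0.951900
step 4 [2y] swap r/2=797/38358: DF=(1 − 797/38358·(0.997800+0.965800+0.951900))/(1+797/38358) = 9203/10000 ≈ 0.920300

1 1/2 4989/5000
2 1 4829/5000
3 3/2 9519/10000
4 2 9203/10000
DF(1y) is solved at step 2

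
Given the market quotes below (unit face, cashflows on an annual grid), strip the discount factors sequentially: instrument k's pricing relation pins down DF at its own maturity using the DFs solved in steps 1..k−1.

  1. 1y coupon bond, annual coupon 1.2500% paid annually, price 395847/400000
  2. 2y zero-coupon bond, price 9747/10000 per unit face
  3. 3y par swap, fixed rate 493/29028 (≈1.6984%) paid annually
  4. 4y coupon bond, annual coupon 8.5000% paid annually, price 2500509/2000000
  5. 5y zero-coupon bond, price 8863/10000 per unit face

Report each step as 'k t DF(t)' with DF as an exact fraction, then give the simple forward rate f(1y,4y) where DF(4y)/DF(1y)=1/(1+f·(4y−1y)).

1 1 4887/5000
2 2 9747/10000
3 3 9507/10000
4 4 9249/10000
5 5 8863/10000
f(1y,4y) = ((4887/5000)/(9249/10000) − 1)/(3) = 175/9249 ≈ 1.8921%

step 1 [1y] bond c/1=1/80: DF=(395847/400000 − 1/80·(0))/(1+1/80) = 4887/5000 ≈ 0.977400
step 2 [2y] zero: DF = P = 9747/10000 ≈ 0.974700
step 3 [3y] swap r/1=493/29028: DF=(1 − 493/29028·(0.977400+0.974700))/(1+493/29028) = 9507/10000 ≈ 0.950700
step 4 [4y] bond c/1=17/200: DF=(2500509/2000000 − 17/200·(0.977400+0.974700+0.950700))/(1+17/200) = 9249/10000 ≈ 0.924900
step 5 [5y] zero: DF = P = 8863/10000 ≈ 0.886300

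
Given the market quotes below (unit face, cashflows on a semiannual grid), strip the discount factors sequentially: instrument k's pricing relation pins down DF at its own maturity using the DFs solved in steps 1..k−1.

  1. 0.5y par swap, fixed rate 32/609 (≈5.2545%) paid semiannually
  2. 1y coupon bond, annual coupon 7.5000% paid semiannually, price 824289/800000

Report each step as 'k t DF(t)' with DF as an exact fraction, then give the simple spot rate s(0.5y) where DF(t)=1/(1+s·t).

step 1 [0.5y] swap r/2=16/609: DF=(1 − 16/609·(0))/(1+16/609) = 609/625 ≈ 0.974400
step 2 [1y] bond c/2=3/80: DF=(824289/800000 − 3/80·(0.974400))/(1+3/80) = 9579/10000 ≈ 0.957900

1 1/2 609/625
2 1 9579/10000
s(0.5y) = (1/(609/625) − 1)/(1/2) = 32/609 ≈ 5.2545%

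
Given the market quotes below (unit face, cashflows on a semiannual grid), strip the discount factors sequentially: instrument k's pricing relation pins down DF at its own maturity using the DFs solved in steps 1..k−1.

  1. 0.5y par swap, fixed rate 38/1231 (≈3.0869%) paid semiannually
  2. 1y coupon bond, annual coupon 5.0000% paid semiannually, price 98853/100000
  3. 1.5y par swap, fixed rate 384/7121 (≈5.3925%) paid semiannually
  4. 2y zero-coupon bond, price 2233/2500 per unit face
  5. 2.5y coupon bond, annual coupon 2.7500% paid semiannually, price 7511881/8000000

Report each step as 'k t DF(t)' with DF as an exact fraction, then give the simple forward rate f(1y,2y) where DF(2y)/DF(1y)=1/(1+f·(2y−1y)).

1 1/2 1231/1250
2 1 2351/2500
3 3/2 577/625
4 2 2233/2500
5 5/2 1751/2000
f(1y,2y) = ((2351/2500)/(2233/2500) − 1)/(1) = 118/2233 ≈ 5.2844%

step 1 [0.5y] swap r/2=19/1231: DF=(1 − 19/1231·(0))/(1+19/1231) = 1231/1250 ≈ 0.984800
step 2 [1y] bond c/2=1/40: DF=(98853/100000 − 1/40·(0.984800))/(1+1/40) = 2351/2500 ≈ 0.940400
step 3 [1.5y] swap r/2=192/7121: DF=(1 − 192/7121·(0.984800+0.940400))/(1+192/7121) = 577/625 ≈ 0.923200
step 4 [2y] zero: DF = P = 2233/2500 ≈ 0.893200
step 5 [2.5y] bond c/2=11/800: DF=(7511881/8000000 − 11/800·(0.984800+0.940400+0.923200+0.893200))/(1+11/800) = 1751/2000 ≈ 0.875500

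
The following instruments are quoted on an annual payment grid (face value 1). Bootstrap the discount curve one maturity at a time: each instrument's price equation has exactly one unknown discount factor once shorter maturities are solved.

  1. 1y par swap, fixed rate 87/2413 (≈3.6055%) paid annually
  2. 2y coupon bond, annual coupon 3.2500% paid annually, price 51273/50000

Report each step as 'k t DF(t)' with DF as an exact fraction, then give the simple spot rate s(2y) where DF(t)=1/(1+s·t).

1 1 2413/2500
2 2 2407/2500
s(2y) = (1/(2407/2500) − 1)/(2) = 93/4814 ≈ 1.9319%

step 1 [1y] swap r/1=87/2413: DF=(1 − 87/2413·(0))/(1+87/2413) = 2413/2500 ≈ 0.965200
step 2 [2y] bond c/1=13/400: DF=(51273/50000 − 13/400·(0.965200))/(1+13/400) = 2407/2500 ≈ 0.962800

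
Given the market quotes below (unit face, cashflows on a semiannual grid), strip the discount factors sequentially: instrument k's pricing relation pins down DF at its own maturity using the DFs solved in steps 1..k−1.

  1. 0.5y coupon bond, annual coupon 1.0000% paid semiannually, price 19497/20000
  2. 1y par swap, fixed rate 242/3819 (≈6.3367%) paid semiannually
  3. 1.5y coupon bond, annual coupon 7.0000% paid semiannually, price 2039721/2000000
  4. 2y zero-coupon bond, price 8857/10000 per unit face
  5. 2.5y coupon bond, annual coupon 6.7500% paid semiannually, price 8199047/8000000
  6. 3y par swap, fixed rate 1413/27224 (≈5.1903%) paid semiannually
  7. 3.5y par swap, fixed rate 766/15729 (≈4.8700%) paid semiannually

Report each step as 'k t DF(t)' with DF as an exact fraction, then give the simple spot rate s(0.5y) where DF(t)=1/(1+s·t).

1 1/2 97/100
2 1 1879/2000
3 3/2 1151/1250
4 2 8857/10000
5 5/2 8701/10000
6 3 8587/10000
7 7/2 2117/2500
s(0.5y) = (1/(97/100) − 1)/(1/2) = 6/97 ≈ 6.1856%

step 1 [0.5y] bond c/2=1/200: DF=(19497/20000 − 1/200·(0))/(1+1/200) = 97/100 ≈ 0.970000
step 2 [1y] swap r/2=121/3819: DF=(1 − 121/3819·(0.970000))/(1+121/3819) = 1879/2000 ≈ 0.939500
step 3 [1.5y] bond c/2=7/200: DF=(2039721/2000000 − 7/200·(0.970000+0.939500))/(1+7/200) = 1151/1250 ≈ 0.920800
step 4 [2y] zero: DF = P = 8857/10000 ≈ 0.885700
step 5 [2.5y] bond c/2=27/800: DF=(8199047/8000000 − 27/800·(0.970000+0.939500+0.920800+0.885700))/(1+27/800) = 8701/10000 ≈ 0.870100
step 6 [3y] swap r/2=1413/54448: DF=(1 − 1413/54448·(0.970000+0.939500+0.920800+0.885700+0.870100))/(1+1413/54448) = 8587/10000 ≈ 0.858700
step 7 [3.5y] swap r/2=383/15729: DF=(1 − 383/15729·(0.970000+0.939500+0.920800+0.885700+0.870100+0.858700))/(1+383/15729) = 2117/2500 ≈ 0.846800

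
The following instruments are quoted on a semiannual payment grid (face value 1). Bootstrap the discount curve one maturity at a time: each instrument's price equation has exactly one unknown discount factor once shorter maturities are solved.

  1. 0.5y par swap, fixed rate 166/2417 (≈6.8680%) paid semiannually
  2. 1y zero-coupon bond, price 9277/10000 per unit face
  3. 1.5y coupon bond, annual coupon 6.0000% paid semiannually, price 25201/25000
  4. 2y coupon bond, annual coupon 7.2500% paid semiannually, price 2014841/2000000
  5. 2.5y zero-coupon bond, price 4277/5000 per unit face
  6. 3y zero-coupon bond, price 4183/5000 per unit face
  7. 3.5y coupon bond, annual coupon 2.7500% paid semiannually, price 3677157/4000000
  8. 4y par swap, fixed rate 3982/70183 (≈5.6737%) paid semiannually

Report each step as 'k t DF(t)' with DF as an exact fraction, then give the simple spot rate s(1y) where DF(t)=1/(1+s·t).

1 1/2 2417/2500
2 1 9277/10000
3 3/2 1847/2000
4 2 546/625
5 5/2 4277/5000
6 3 4183/5000
7 7/2 4169/5000
8 4 8009/10000
s(1y) = (1/(9277/10000) − 1)/(1) = 723/9277 ≈ 7.7935%

step 1 [0.5y] swap r/2=83/2417: DF=(1 − 83/2417·(0))/(1+83/2417) = 2417/2500 ≈ 0.966800
step 2 [1y] zero: DF = P = 9277/10000 ≈ 0.927700
step 3 [1.5y] bond c/2=3/100: DF=(25201/25000 − 3/100·(0.966800+0.927700))/(1+3/100) = 1847/2000 ≈ 0.923500
step 4 [2y] bond c/2=29/800: DF=(2014841/2000000 − 29/800·(0.966800+0.927700+0.923500))/(1+29/800) = 546/625 ≈ 0.873600
step 5 [2.5y] zero: DF = P = 4277/5000 ≈ 0.855400
step 6 [3y] zero: DF = P = 4183/5000 ≈ 0.836600
step 7 [3.5y] bond c/2=11/800: DF=(3677157/4000000 − 11/800·(0.966800+0.927700+0.923500+0.873600+0.855400+0.836600))/(1+11/800) = 4169/5000 ≈ 0.833800
step 8 [4y] swap r/2=1991/70183: DF=(1 − 1991/70183·(0.966800+0.927700+0.923500+0.873600+0.855400+0.836600+0.833800))/(1+1991/70183) = 8009/10000 ≈ 0.800900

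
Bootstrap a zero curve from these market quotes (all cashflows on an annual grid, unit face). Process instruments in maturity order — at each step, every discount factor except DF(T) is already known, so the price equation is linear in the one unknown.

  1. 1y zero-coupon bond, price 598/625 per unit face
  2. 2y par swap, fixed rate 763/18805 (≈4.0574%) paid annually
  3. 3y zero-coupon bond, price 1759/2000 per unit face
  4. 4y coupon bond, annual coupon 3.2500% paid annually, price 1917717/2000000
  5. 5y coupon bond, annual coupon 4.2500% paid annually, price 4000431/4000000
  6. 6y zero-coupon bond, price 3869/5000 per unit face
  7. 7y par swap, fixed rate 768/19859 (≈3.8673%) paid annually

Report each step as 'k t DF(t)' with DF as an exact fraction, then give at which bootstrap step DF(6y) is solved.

1 1 598/625
2 2 9237/10000
3 3 1759/2000
4 4 4209/5000
5 5 13/16
6 6 3869/5000
7 7 481/625
DF(6y) is solved at step 6

step 1 [1y] zero: DF = P = 598/625 ≈ 0.956800
step 2 [2y] swap r/1=763/18805: DF=(1 − 763/18805·(0.956800))/(1+763/18805) = 9237/10000 ≈ 0.923700
step 3 [3y] zero: DF = P = 1759/2000 ≈ 0.879500
step 4 [4y] bond c/1=13/400: DF=(1917717/2000000 − 13/400·(0.956800+0.923700+0.879500))/(1+13/400) = 4209/5000 ≈ 0.841800
step 5 [5y] bond c/1=17/400: DF=(4000431/4000000 − 17/400·(0.956800+0.923700+0.879500+0.841800))/(1+17/400) = 13/16 ≈ 0.812500
step 6 [6y] zero: DF = P = 3869/5000 ≈ 0.773800
step 7 [7y] swap r/1=768/19859: DF=(1 − 768/19859·(0.956800+0.923700+0.879500+0.841800+0.812500+0.773800))/(1+768/19859) = 481/625 ≈ 0.769600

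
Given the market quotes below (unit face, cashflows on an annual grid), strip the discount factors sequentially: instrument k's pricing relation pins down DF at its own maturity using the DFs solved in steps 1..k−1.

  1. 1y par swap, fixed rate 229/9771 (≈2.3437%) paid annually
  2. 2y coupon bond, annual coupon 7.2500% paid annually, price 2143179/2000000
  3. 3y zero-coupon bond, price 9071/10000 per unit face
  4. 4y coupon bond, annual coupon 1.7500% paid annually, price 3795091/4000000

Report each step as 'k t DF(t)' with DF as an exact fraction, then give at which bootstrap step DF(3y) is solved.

1 1 9771/10000
2 2 9331/10000
3 3 9071/10000
4 4 221/250
DF(3y) is solved at step 3

step 1 [1y] swap r/1=229/9771: DF=(1 − 229/9771·(0))/(1+229/9771) = 9771/10000 ≈ 0.977100
step 2 [2y] bond c/1=29/400: DF=(2143179/2000000 − 29/400·(0.977100))/(1+29/400) = 9331/10000 ≈ 0.933100
step 3 [3y] zero: DF = P = 9071/10000 ≈ 0.907100
step 4 [4y] bond c/1=7/400: DF=(3795091/4000000 − 7/400·(0.977100+0.933100+0.907100))/(1+7/400) = 221/250 ≈ 0.884000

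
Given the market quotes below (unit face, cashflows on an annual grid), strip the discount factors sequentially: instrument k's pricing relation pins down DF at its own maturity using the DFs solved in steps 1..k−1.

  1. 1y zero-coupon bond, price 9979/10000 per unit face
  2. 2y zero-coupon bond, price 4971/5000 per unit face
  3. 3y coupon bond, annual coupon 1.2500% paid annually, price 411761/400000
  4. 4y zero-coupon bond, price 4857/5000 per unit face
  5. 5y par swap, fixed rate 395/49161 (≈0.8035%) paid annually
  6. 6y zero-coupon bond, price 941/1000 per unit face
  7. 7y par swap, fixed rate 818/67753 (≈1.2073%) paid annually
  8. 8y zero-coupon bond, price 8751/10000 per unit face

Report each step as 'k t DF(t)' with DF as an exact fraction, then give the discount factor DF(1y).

1 1 9979/10000
2 2 4971/5000
3 3 9921/10000
4 4 4857/5000
5 5 1921/2000
6 6 941/1000
7 7 4591/5000
8 8 8751/10000
DF(1y) = 9979/10000 ≈ 0.997900

step 1 [1y] zero: DF = P = 9979/10000 ≈ 0.997900
step 2 [2y] zero: DF = P = 4971/5000 ≈ 0.994200
step 3 [3y] bond c/1=1/80: DF=(411761/400000 − 1/80·(0.997900+0.994200))/(1+1/80) = 9921/10000 ≈ 0.992100
step 4 [4y] zero: DF = P = 4857/5000 ≈ 0.971400
step 5 [5y] swap r/1=395/49161: DF=(1 − 395/49161·(0.997900+0.994200+0.992100+0.971400))/(1+395/49161) = 1921/2000 ≈ 0.960500
step 6 [6y] zero: DF = P = 941/1000 ≈ 0.941000
step 7 [7y] swap r/1=818/67753: DF=(1 − 818/67753·(0.997900+0.994200+0.992100+0.971400+0.960500+0.941000))/(1+818/67753) = 4591/5000 ≈ 0.918200
step 8 [8y] zero: DF = P = 8751/10000 ≈ 0.875100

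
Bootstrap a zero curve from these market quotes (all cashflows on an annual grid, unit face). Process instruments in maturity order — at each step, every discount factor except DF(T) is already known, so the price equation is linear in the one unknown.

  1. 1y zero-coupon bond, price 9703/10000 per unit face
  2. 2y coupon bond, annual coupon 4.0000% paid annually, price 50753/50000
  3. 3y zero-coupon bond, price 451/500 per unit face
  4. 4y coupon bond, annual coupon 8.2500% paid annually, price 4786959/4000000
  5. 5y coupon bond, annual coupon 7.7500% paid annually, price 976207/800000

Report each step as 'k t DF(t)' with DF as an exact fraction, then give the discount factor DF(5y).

step 1 [1y] zero: DF = P = 9703/10000 ≈ 0.970300
step 2 [2y] bond c/1=1/25: DF=(50753/50000 − 1/25·(0.970300))/(1+1/25) = 9387/10000 ≈ 0.938700
step 3 [3y] zero: DF = P = 451/500 ≈ 0.902000
step 4 [4y] bond c/1=33/400: DF=(4786959/4000000 − 33/400·(0.970300+0.938700+0.902000))/(1+33/400) = 8913/10000 ≈ 0.891300
step 5 [5y] bond c/1=31/400: DF=(976207/800000 − 31/400·(0.970300+0.938700+0.902000+0.891300))/(1+31/400) = 4331/5000 ≈ 0.866200

1 1 9703/10000
2 2 9387/10000
3 3 451/500
4 4 8913/10000
5 5 4331/5000
DF(5y) = 4331/5000 ≈ 0.866200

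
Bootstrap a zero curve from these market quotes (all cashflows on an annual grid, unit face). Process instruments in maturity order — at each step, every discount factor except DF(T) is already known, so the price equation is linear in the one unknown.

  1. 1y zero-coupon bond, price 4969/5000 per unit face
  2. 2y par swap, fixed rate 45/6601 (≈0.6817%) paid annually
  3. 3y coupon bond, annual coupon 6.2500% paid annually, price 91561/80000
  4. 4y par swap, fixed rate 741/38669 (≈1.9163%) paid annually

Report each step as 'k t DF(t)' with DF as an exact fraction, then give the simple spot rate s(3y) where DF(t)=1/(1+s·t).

1 1 4969/5000
2 2 1973/2000
3 3 9607/10000
4 4 9259/10000
s(3y) = (1/(9607/10000) − 1)/(3) = 131/9607 ≈ 1.3636%

step 1 [1y] zero: DF = P = 4969/5000 ≈ 0.993800
step 2 [2y] swap r/1=45/6601: DF=(1 − 45/6601·(0.993800))/(1+45/6601) = 1973/2000 ≈ 0.986500
step 3 [3y] bond c/1=1/16: DF=(91561/80000 − 1/16·(0.993800+0.986500))/(1+1/16) = 9607/10000 ≈ 0.960700
step 4 [4y] swap r/1=741/38669: DF=(1 − 741/38669·(0.993800+0.986500+0.960700))/(1+741/38669) = 9259/10000 ≈ 0.925900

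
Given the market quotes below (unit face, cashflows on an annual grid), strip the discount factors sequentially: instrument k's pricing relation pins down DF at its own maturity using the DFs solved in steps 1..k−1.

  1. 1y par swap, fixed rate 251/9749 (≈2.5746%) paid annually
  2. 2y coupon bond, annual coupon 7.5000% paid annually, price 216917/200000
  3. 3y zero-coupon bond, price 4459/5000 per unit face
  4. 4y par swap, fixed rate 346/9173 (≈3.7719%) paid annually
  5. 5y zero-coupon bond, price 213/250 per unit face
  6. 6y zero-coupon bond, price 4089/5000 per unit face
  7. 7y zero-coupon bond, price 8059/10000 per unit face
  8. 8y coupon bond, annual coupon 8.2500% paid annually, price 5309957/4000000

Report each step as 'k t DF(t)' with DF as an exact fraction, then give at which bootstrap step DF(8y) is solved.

1 1 9749/10000
2 2 9409/10000
3 3 4459/5000
4 4 1077/1250
5 5 213/250
6 6 4089/5000
7 7 8059/10000
8 8 379/500
DF(8y) is solved at step 8

step 1 [1y] swap r/1=251/9749: DF=(1 − 251/9749·(0))/(1+251/9749) = 9749/10000 ≈ 0.974900
step 2 [2y] bond c/1=3/40: DF=(216917/200000 − 3/40·(0.974900))/(1+3/40) = 9409/10000 ≈ 0.940900
step 3 [3y] zero: DF = P = 4459/5000 ≈ 0.891800
step 4 [4y] swap r/1=346/9173: DF=(1 − 346/9173·(0.974900+0.940900+0.891800))/(1+346/9173) = 1077/1250 ≈ 0.861600
step 5 [5y] zero: DF = P = 213/250 ≈ 0.852000
step 6 [6y] zero: DF = P = 4089/5000 ≈ 0.817800
step 7 [7y] zero: DF = P = 8059/10000 ≈ 0.805900
step 8 [8y] bond c/1=33/400: DF=(5309957/4000000 − 33/400·(0.974900+0.940900+0.891800+0.861600+0.852000+0.817800+0.805900))/(1+33/400) = 379/500 ≈ 0.758000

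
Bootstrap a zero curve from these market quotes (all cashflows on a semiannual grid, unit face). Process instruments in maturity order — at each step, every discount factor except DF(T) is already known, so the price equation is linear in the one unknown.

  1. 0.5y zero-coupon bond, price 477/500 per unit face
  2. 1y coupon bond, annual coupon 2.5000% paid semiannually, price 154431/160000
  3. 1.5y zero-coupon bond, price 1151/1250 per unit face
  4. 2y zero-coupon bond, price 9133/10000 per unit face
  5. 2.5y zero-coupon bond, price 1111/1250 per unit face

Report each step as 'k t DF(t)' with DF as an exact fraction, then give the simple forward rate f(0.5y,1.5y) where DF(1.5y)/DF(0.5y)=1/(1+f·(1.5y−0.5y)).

step 1 [0.5y] zero: DF = P = 477/500 ≈ 0.954000
step 2 [1y] bond c/2=1/80: DF=(154431/160000 − 1/80·(0.954000))/(1+1/80) = 1883/2000 ≈ 0.941500
step 3 [1.5y] zero: DF = P = 1151/1250 ≈ 0.920800
step 4 [2y] zero: DF = P = 9133/10000 ≈ 0.913300
step 5 [2.5y] zero: DF = P = 1111/1250 ≈ 0.888800

1 1/2 477/500
2 1 1883/2000
3 3/2 1151/1250
4 2 9133/10000
5 5/2 1111/1250
f(0.5y,1.5y) = ((477/500)/(1151/1250) − 1)/(1) = 83/2302 ≈ 3.6056%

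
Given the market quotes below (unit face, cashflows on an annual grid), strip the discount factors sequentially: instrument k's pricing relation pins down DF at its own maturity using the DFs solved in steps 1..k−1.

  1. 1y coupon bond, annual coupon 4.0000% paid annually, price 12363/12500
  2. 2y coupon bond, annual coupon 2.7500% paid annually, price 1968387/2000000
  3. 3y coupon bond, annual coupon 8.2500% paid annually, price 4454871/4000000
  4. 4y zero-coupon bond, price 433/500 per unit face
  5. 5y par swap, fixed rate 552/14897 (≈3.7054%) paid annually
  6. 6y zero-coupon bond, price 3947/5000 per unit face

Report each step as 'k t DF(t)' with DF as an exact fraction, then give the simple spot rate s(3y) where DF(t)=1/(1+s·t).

step 1 [1y] bond c/1=1/25: DF=(12363/12500 − 1/25·(0))/(1+1/25) = 951/1000 ≈ 0.951000
step 2 [2y] bond c/1=11/400: DF=(1968387/2000000 − 11/400·(0.951000))/(1+11/400) = 2331/2500 ≈ 0.932400
step 3 [3y] bond c/1=33/400: DF=(4454871/4000000 − 33/400·(0.951000+0.932400))/(1+33/400) = 8853/10000 ≈ 0.885300
step 4 [4y] zero: DF = P = 433/500 ≈ 0.866000
step 5 [5y] swap r/1=552/14897: DF=(1 − 552/14897·(0.951000+0.932400+0.885300+0.866000))/(1+552/14897) = 1043/1250 ≈ 0.834400
step 6 [6y] zero: DF = P = 3947/5000 ≈ 0.789400

1 1 951/1000
2 2 2331/2500
3 3 8853/10000
4 4 433/500
5 5 1043/1250
6 6 3947/5000
s(3y) = (1/(8853/10000) − 1)/(3) = 1147/26559 ≈ 4.3187%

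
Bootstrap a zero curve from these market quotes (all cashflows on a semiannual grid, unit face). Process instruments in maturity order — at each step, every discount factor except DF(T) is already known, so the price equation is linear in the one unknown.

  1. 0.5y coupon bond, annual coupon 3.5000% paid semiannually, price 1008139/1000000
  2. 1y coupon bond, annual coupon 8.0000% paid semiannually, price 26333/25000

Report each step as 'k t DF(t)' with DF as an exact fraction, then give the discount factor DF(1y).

step 1 [0.5y] bond c/2=7/400: DF=(1008139/1000000 − 7/400·(0))/(1+7/400) = 2477/2500 ≈ 0.990800
step 2 [1y] bond c/2=1/25: DF=(26333/25000 − 1/25·(0.990800))/(1+1/25) = 9747/10000 ≈ 0.974700

1 1/2 2477/2500
2 1 9747/10000
DF(1y) = 9747/10000 ≈ 0.974700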